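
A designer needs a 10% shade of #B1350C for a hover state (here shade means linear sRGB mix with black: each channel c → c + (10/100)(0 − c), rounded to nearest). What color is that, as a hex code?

#9F300B

#B1350C is rgb(177, 53, 12).
A 10% shade moves each channel 10% toward 0:
  R: 177 − 17.7 = 159.3 → 159
  G: 53 + 0.1×(0−53) = 53 − 5.3 = 47.7 → 48
  B: 12 + 0.1×(0−12) = 12 − 1.2 = 10.8 → 11
rgb(159, 48, 11) = #9F300B.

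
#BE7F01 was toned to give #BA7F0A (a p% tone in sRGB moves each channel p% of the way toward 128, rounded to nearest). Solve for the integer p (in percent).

7%

#BE7F01 is rgb(190, 127, 1); #BA7F0A is rgb(186, 127, 10).
On the B channel (widest range): 10 ≈ 1 + (p/100)(128 − 1), so p ≈ 100×(10 − 1)/(128 − 1) = 900/127 = 7.09.
p = 7 reproduces all three channels after rounding.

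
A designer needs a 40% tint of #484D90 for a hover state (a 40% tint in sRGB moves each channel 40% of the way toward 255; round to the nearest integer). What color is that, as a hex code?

#484D90 is rgb(72, 77, 144).
Lerp each channel 40% toward 255:
  R: 72 + 0.4×(255−72) = 72 + 73.2 = 145.2 → 145
  G: 77 + 71.2 = 148.2 → 148
  B: 144 + 0.4×(255−144) = 144 + 44.4 = 188.4 → 188
rgb(145, 148, 188) = #9194BC.

#9194BC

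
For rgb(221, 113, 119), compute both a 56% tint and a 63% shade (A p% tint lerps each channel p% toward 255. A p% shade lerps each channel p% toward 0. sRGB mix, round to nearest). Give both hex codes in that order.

56% tint:
  R: 221 + 19.04 = 240.04 → 240
  G: 113 + 79.52 = 192.52 → 193
  B: 119 + 76.16 = 195.16 → 195
  → #F0C1C3
63% shade:
  R: 221 + 0.63×(0−221) = 221 − 139.23 = 81.77 → 82
  G: 113 + 0.63×(0−113) = 113 − 71.19 = 41.81 → 42
  B: 119 − 74.97 = 44.03 → 44
  → #522A2C

#F0C1C3, #522A2C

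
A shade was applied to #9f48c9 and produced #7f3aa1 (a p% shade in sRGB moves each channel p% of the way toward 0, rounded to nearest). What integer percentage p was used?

20%

#9f48c9 is rgb(159, 72, 201); #7f3aa1 is rgb(127, 58, 161).
On the B channel (widest range): 161 ≈ 201 + (p/100)(0 − 201), so p ≈ 100×(161 − 201)/(0 − 201) = -4000/-201 = 19.90.
p = 20 reproduces all three channels after rounding.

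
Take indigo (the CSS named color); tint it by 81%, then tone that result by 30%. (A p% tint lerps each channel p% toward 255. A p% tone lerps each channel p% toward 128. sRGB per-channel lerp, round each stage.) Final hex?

CSS indigo is rgb(75, 0, 130).
Lerp each channel 81% toward 255:
  R: 75 + 0.81×(255−75) = 75 + 145.8 = 220.8 → 221
  G: 0 + 206.55 = 206.55 → 207
  B: 130 + 0.81×(255−130) = 130 + 101.25 = 231.25 → 231
After the tint: rgb(221, 207, 231) = #ddcfe7.
Per channel, c → c + 0.3(128 − c):
  R: 221 + 0.3×(128−221) = 221 − 27.9 = 193.1 → 193
  G: 207 − 23.7 = 183.3 → 183
  B: 231 + 0.3×(128−231) = 231 − 30.9 = 200.1 → 200
rgb(193, 183, 200) = #c1b7c8.

#c1b7c8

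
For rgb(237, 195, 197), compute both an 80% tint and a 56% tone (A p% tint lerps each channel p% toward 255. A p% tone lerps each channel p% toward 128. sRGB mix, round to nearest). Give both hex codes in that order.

80% tint:
  R: 237 + 0.8×(255−237) = 237 + 14.4 = 251.4 → 251
  G: 195 + 0.8×(255−195) = 195 + 48 = 243 → 243
  B: 197 + 0.8×(255−197) = 197 + 46.4 = 243.4 → 243
  → #fbf3f3
56% tone:
  R: 237 + 0.56×(128−237) = 237 − 61.04 = 175.96 → 176
  G: 195 + 0.56×(128−195) = 195 − 37.52 = 157.48 → 157
  B: 197 + 0.56×(128−197) = 197 − 38.64 = 158.36 → 158
  → #b09d9e

#fbf3f3, #b09d9e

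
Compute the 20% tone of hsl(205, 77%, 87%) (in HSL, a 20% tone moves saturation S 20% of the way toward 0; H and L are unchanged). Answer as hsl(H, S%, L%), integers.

S moves 20% from 77 toward 0: 77 − 15.4 = 61.6 → 62.
H and L are unchanged.

hsl(205, 62%, 87%)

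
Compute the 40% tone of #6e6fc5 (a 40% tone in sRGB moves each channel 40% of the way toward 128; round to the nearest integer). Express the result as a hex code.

#7576a9

#6e6fc5 is rgb(110, 111, 197).
Per channel, c → c + 0.4(128 − c):
  R: 110 + 0.4×(128−110) = 110 + 7.2 = 117.2 → 117
  G: 111 + 6.8 = 117.8 → 118
  B: 197 + 0.4×(128−197) = 197 − 27.6 = 169.4 → 169
rgb(117, 118, 169) = #7576a9.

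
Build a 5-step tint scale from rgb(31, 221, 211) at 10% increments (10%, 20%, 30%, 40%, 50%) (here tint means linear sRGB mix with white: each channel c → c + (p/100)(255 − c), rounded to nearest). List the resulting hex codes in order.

#35E0D7, #4CE4DC, #62E7E0, #79EBE5, #8FEEE9

10%: (31 + 22.4 = 53.4→53, 221 + 3.4 = 224.4→224, 211 + 4.4 = 215.4→215) → #35E0D7
20%: (31 + 44.8 = 75.8→76, 221 + 6.8 = 227.8→228, 211 + 8.8 = 219.8→220) → #4CE4DC
30%: (31 + 67.2 = 98.2→98, 221 + 10.2 = 231.2→231, 211 + 13.2 = 224.2→224) → #62E7E0
40%: (31 + 89.6 = 120.6→121, 221 + 13.6 = 234.6→235, 211 + 17.6 = 228.6→229) → #79EBE5
50%: (31 + 112 = 143→143, 221 + 17 = 238→238, 211 + 22 = 233→233) → #8FEEE9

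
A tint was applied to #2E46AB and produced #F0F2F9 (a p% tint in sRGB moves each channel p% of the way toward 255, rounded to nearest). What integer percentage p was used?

#2E46AB is rgb(46, 70, 171); #F0F2F9 is rgb(240, 242, 249).
On the R channel (widest range): 240 ≈ 46 + (p/100)(255 − 46), so p ≈ 100×(240 − 46)/(255 − 46) = 19400/209 = 92.82.
p = 93 reproduces all three channels after rounding.

93%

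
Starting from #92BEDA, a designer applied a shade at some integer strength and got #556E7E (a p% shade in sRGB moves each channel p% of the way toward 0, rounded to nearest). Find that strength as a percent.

42%

#92BEDA is rgb(146, 190, 218); #556E7E is rgb(85, 110, 126).
On the B channel (widest range): 126 ≈ 218 + (p/100)(0 − 218), so p ≈ 100×(126 − 218)/(0 − 218) = -9200/-218 = 42.20.
p = 42 reproduces all three channels after rounding.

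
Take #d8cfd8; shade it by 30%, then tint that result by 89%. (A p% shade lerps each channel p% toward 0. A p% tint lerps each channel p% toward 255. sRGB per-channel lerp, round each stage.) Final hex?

#f4f3f4

#d8cfd8 is rgb(216, 207, 216).
Per channel, c → c + 0.3(0 − c):
  R: 216 + 0.3×(0−216) = 216 − 64.8 = 151.2 → 151
  G: 207 + 0.3×(0−207) = 207 − 62.1 = 144.9 → 145
  B: 216 − 64.8 = 151.2 → 151
After the shade: rgb(151, 145, 151) = #979197.
An 89% tint moves each channel 89% toward 255:
  R: 151 + 92.56 = 243.56 → 244
  G: 145 + 0.89×(255−145) = 145 + 97.9 = 242.9 → 243
  B: 151 + 0.89×(255−151) = 151 + 92.56 = 243.56 → 244
rgb(244, 243, 244) = #f4f3f4.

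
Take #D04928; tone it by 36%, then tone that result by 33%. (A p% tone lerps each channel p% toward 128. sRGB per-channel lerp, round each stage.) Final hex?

#D04928 is rgb(208, 73, 40).
Lerp each channel 36% toward 128:
  R: 208 + 0.36×(128−208) = 208 − 28.8 = 179.2 → 179
  G: 73 + 0.36×(128−73) = 73 + 19.8 = 92.8 → 93
  B: 40 + 0.36×(128−40) = 40 + 31.68 = 71.68 → 72
After the tone: rgb(179, 93, 72) = #B35D48.
Lerp each channel 33% toward 128:
  R: 179 − 16.83 = 162.17 → 162
  G: 93 + 0.33×(128−93) = 93 + 11.55 = 104.55 → 105
  B: 72 + 0.33×(128−72) = 72 + 18.48 = 90.48 → 90
rgb(162, 105, 90) = #A2695A.

#A2695A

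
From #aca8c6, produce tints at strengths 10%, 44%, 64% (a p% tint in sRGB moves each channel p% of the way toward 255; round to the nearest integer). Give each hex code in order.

#b4b1cc, #d1cedf, #e1e0ea

#aca8c6 is rgb(172, 168, 198).
10%: (172 + 8.3 = 180.3→180, 168 + 8.7 = 176.7→177, 198 + 5.7 = 203.7→204) → #b4b1cc
44%: (172 + 36.52 = 208.52→209, 168 + 38.28 = 206.28→206, 198 + 25.08 = 223.08→223) → #d1cedf
64%: (172 + 53.12 = 225.12→225, 168 + 55.68 = 223.68→224, 198 + 36.48 = 234.48→234) → #e1e0ea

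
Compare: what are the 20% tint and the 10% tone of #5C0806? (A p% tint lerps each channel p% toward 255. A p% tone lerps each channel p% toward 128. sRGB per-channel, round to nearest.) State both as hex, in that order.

#7D3938, #601412

#5C0806 is rgb(92, 8, 6).
20% tint:
  R: 92 + 32.6 = 124.6 → 125
  G: 8 + 0.2×(255−8) = 8 + 49.4 = 57.4 → 57
  B: 6 + 49.8 = 55.8 → 56
  → #7D3938
10% tone:
  R: 92 + 0.1×(128−92) = 92 + 3.6 = 95.6 → 96
  G: 8 + 12 = 20 → 20
  B: 6 + 0.1×(128−6) = 6 + 12.2 = 18.2 → 18
  → #601412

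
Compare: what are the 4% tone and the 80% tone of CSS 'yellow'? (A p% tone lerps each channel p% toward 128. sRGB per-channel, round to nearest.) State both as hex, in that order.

#fafa05, #999966

CSS yellow is rgb(255, 255, 0).
4% tone:
  R: 255 + 0.04×(128−255) = 255 − 5.08 = 249.92 → 250
  G: 255 + 0.04×(128−255) = 255 − 5.08 = 249.92 → 250
  B: 0 + 0.04×(128−0) = 0 + 5.12 = 5.12 → 5
  → #fafa05
80% tone:
  R: 255 + 0.8×(128−255) = 255 − 101.6 = 153.4 → 153
  G: 255 − 101.6 = 153.4 → 153
  B: 0 + 0.8×(128−0) = 0 + 102.4 = 102.4 → 102
  → #999966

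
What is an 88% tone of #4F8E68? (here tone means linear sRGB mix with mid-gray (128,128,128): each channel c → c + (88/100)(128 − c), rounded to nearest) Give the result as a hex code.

#7A827D

#4F8E68 is rgb(79, 142, 104).
Lerp each channel 88% toward 128:
  R: 79 + 0.88×(128−79) = 79 + 43.12 = 122.12 → 122
  G: 142 + 0.88×(128−142) = 142 − 12.32 = 129.68 → 130
  B: 104 + 0.88×(128−104) = 104 + 21.12 = 125.12 → 125
rgb(122, 130, 125) = #7A827D.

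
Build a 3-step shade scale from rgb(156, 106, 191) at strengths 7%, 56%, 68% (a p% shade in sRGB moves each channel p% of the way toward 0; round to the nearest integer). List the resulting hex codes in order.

#9163B2, #452F54, #32223D

7%: (156 − 10.92 = 145.08→145, 106 − 7.42 = 98.58→99, 191 − 13.37 = 177.63→178) → #9163B2
56%: (156 − 87.36 = 68.64→69, 106 − 59.36 = 46.64→47, 191 − 106.96 = 84.04→84) → #452F54
68%: (156 − 106.08 = 49.92→50, 106 − 72.08 = 33.92→34, 191 − 129.88 = 61.12→61) → #32223D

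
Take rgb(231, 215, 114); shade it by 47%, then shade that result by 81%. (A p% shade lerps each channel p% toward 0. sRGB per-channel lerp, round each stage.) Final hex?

#17160B

Lerp each channel 47% toward 0:
  R: 231 + 0.47×(0−231) = 231 − 108.57 = 122.43 → 122
  G: 215 − 101.05 = 113.95 → 114
  B: 114 + 0.47×(0−114) = 114 − 53.58 = 60.42 → 60
After the shade: rgb(122, 114, 60) = #7A723C.
Per channel, c → c + 0.81(0 − c):
  R: 122 − 98.82 = 23.18 → 23
  G: 114 − 92.34 = 21.66 → 22
  B: 60 + 0.81×(0−60) = 60 − 48.6 = 11.4 → 11
rgb(23, 22, 11) = #17160B.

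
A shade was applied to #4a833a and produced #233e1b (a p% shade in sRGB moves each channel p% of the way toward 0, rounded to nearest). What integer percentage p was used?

53%

#4a833a is rgb(74, 131, 58); #233e1b is rgb(35, 62, 27).
On the G channel (widest range): 62 ≈ 131 + (p/100)(0 − 131), so p ≈ 100×(62 − 131)/(0 − 131) = -6900/-131 = 52.67.
p = 53 reproduces all three channels after rounding.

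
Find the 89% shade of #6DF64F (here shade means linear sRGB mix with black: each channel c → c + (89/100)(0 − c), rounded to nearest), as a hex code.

#0C1B09

#6DF64F is rgb(109, 246, 79).
Lerp each channel 89% toward 0:
  R: 109 + 0.89×(0−109) = 109 − 97.01 = 11.99 → 12
  G: 246 + 0.89×(0−246) = 246 − 218.94 = 27.06 → 27
  B: 79 − 70.31 = 8.69 → 9
rgb(12, 27, 9) = #0C1B09.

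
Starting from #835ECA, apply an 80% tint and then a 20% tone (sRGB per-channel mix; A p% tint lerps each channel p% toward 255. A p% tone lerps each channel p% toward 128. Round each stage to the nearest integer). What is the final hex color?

#835ECA is rgb(131, 94, 202).
Lerp each channel 80% toward 255:
  R: 131 + 0.8×(255−131) = 131 + 99.2 = 230.2 → 230
  G: 94 + 0.8×(255−94) = 94 + 128.8 = 222.8 → 223
  B: 202 + 0.8×(255−202) = 202 + 42.4 = 244.4 → 244
After the tint: rgb(230, 223, 244) = #E6DFF4.
Per channel, c → c + 0.2(128 − c):
  R: 230 − 20.4 = 209.6 → 210
  G: 223 + 0.2×(128−223) = 223 − 19 = 204 → 204
  B: 244 + 0.2×(128−244) = 244 − 23.2 = 220.8 → 221
rgb(210, 204, 221) = #D2CCDD.

#D2CCDD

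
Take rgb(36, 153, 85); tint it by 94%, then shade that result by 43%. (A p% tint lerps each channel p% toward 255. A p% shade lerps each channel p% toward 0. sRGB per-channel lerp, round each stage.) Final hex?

Per channel, c → c + 0.94(255 − c):
  R: 36 + 205.86 = 241.86 → 242
  G: 153 + 95.88 = 248.88 → 249
  B: 85 + 159.8 = 244.8 → 245
After the tint: rgb(242, 249, 245) = #f2f9f5.
Per channel, c → c + 0.43(0 − c):
  R: 242 − 104.06 = 137.94 → 138
  G: 249 + 0.43×(0−249) = 249 − 107.07 = 141.93 → 142
  B: 245 − 105.35 = 139.65 → 140
rgb(138, 142, 140) = #8a8e8c.

#8a8e8c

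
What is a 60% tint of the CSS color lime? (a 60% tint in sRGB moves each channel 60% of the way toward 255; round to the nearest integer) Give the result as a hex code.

CSS lime is rgb(0, 255, 0).
Per channel, c → c + 0.6(255 − c):
  R: 0 + 153 = 153 → 153
  G: 255 + 0.6×(255−255) = 255 + 0 = 255 → 255
  B: 0 + 153 = 153 → 153
rgb(153, 255, 153) = #99FF99.

#99FF99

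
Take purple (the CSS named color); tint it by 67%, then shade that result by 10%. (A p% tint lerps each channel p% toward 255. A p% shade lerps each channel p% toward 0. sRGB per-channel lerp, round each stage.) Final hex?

CSS purple is rgb(128, 0, 128).
A 67% tint moves each channel 67% toward 255:
  R: 128 + 0.67×(255−128) = 128 + 85.09 = 213.09 → 213
  G: 0 + 170.85 = 170.85 → 171
  B: 128 + 85.09 = 213.09 → 213
After the tint: rgb(213, 171, 213) = #D5ABD5.
Per channel, c → c + 0.1(0 − c):
  R: 213 − 21.3 = 191.7 → 192
  G: 171 + 0.1×(0−171) = 171 − 17.1 = 153.9 → 154
  B: 213 + 0.1×(0−213) = 213 − 21.3 = 191.7 → 192
rgb(192, 154, 192) = #C09AC0.

#C09AC0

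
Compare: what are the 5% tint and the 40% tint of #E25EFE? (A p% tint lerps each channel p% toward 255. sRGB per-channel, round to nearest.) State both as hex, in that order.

#E25EFE is rgb(226, 94, 254).
5% tint:
  R: 226 + 1.45 = 227.45 → 227
  G: 94 + 0.05×(255−94) = 94 + 8.05 = 102.05 → 102
  B: 254 + 0.05×(255−254) = 254 + 0.05 = 254.05 → 254
  → #E366FE
40% tint:
  R: 226 + 11.6 = 237.6 → 238
  G: 94 + 0.4×(255−94) = 94 + 64.4 = 158.4 → 158
  B: 254 + 0.4×(255−254) = 254 + 0.4 = 254.4 → 254
  → #EE9EFE

#E366FE, #EE9EFE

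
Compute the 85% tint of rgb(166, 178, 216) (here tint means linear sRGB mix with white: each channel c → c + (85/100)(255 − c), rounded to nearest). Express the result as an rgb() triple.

Lerp each channel 85% toward 255:
  R: 166 + 0.85×(255−166) = 166 + 75.65 = 241.65 → 242
  G: 178 + 0.85×(255−178) = 178 + 65.45 = 243.45 → 243
  B: 216 + 33.15 = 249.15 → 249

rgb(242, 243, 249)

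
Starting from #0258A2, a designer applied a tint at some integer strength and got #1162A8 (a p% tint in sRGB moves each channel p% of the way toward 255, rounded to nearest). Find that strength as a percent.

#0258A2 is rgb(2, 88, 162); #1162A8 is rgb(17, 98, 168).
On the R channel (widest range): 17 ≈ 2 + (p/100)(255 − 2), so p ≈ 100×(17 − 2)/(255 − 2) = 1500/253 = 5.93.
p = 6 reproduces all three channels after rounding.

6%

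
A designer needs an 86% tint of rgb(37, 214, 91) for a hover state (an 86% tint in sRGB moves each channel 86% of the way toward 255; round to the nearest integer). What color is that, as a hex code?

#e0f9e8

Per channel, c → c + 0.86(255 − c):
  R: 37 + 187.48 = 224.48 → 224
  G: 214 + 0.86×(255−214) = 214 + 35.26 = 249.26 → 249
  B: 91 + 0.86×(255−91) = 91 + 141.04 = 232.04 → 232
rgb(224, 249, 232) = #e0f9e8.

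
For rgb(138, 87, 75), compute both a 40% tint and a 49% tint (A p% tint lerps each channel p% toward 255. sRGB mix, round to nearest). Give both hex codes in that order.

#b99a93, #c3a9a3

40% tint:
  R: 138 + 0.4×(255−138) = 138 + 46.8 = 184.8 → 185
  G: 87 + 67.2 = 154.2 → 154
  B: 75 + 72 = 147 → 147
  → #b99a93
49% tint:
  R: 138 + 57.33 = 195.33 → 195
  G: 87 + 0.49×(255−87) = 87 + 82.32 = 169.32 → 169
  B: 75 + 0.49×(255−75) = 75 + 88.2 = 163.2 → 163
  → #c3a9a3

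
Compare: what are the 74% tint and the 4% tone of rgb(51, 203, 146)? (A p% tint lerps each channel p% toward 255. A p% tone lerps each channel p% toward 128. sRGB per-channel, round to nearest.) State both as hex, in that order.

74% tint:
  R: 51 + 0.74×(255−51) = 51 + 150.96 = 201.96 → 202
  G: 203 + 0.74×(255−203) = 203 + 38.48 = 241.48 → 241
  B: 146 + 0.74×(255−146) = 146 + 80.66 = 226.66 → 227
  → #CAF1E3
4% tone:
  R: 51 + 0.04×(128−51) = 51 + 3.08 = 54.08 → 54
  G: 203 − 3 = 200 → 200
  B: 146 + 0.04×(128−146) = 146 − 0.72 = 145.28 → 145
  → #36C891

#CAF1E3, #36C891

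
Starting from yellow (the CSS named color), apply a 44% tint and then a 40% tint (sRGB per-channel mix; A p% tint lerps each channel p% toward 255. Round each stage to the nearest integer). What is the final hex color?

CSS yellow is rgb(255, 255, 0).
Lerp each channel 44% toward 255:
  R: 255 + 0.44×(255−255) = 255 + 0 = 255 → 255
  G: 255 + 0 = 255 → 255
  B: 0 + 0.44×(255−0) = 0 + 112.2 = 112.2 → 112
After the tint: rgb(255, 255, 112) = #ffff70.
Lerp each channel 40% toward 255:
  R: 255 + 0 = 255 → 255
  G: 255 + 0.4×(255−255) = 255 + 0 = 255 → 255
  B: 112 + 0.4×(255−112) = 112 + 57.2 = 169.2 → 169
rgb(255, 255, 169) = #ffffa9.

#ffffa9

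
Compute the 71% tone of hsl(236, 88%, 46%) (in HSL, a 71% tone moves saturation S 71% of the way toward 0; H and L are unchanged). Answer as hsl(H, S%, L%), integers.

hsl(236, 26%, 46%)

S moves 71% from 88 toward 0: 88 − 62.48 = 25.52 → 26.
H and L are unchanged.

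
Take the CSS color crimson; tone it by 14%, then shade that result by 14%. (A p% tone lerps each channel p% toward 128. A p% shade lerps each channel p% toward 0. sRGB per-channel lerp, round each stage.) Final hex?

CSS crimson is rgb(220, 20, 60).
Lerp each channel 14% toward 128:
  R: 220 + 0.14×(128−220) = 220 − 12.88 = 207.12 → 207
  G: 20 + 0.14×(128−20) = 20 + 15.12 = 35.12 → 35
  B: 60 + 0.14×(128−60) = 60 + 9.52 = 69.52 → 70
After the tone: rgb(207, 35, 70) = #CF2346.
A 14% shade moves each channel 14% toward 0:
  R: 207 − 28.98 = 178.02 → 178
  G: 35 + 0.14×(0−35) = 35 − 4.9 = 30.1 → 30
  B: 70 − 9.8 = 60.2 → 60
rgb(178, 30, 60) = #B21E3C.

#B21E3C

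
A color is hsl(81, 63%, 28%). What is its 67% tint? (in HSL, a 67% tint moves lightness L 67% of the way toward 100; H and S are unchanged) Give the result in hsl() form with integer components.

hsl(81, 63%, 76%)

L moves 67% from 28 toward 100: 28 + 48.24 = 76.24 → 76.
H and S are unchanged.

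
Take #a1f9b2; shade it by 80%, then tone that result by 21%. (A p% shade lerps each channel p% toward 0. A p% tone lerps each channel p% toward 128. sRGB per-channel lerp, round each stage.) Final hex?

#a1f9b2 is rgb(161, 249, 178).
Per channel, c → c + 0.8(0 − c):
  R: 161 + 0.8×(0−161) = 161 − 128.8 = 32.2 → 32
  G: 249 + 0.8×(0−249) = 249 − 199.2 = 49.8 → 50
  B: 178 − 142.4 = 35.6 → 36
After the shade: rgb(32, 50, 36) = #203224.
Lerp each channel 21% toward 128:
  R: 32 + 0.21×(128−32) = 32 + 20.16 = 52.16 → 52
  G: 50 + 0.21×(128−50) = 50 + 16.38 = 66.38 → 66
  B: 36 + 0.21×(128−36) = 36 + 19.32 = 55.32 → 55
rgb(52, 66, 55) = #344237.

#344237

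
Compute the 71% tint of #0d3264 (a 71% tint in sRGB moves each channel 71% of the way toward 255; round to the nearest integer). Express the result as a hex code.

#0d3264 is rgb(13, 50, 100).
Per channel, c → c + 0.71(255 − c):
  R: 13 + 0.71×(255−13) = 13 + 171.82 = 184.82 → 185
  G: 50 + 145.55 = 195.55 → 196
  B: 100 + 0.71×(255−100) = 100 + 110.05 = 210.05 → 210
rgb(185, 196, 210) = #b9c4d2.

#b9c4d2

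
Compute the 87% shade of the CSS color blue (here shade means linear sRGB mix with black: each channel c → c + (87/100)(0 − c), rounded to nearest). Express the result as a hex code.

CSS blue is rgb(0, 0, 255).
Lerp each channel 87% toward 0:
  R: 0 + 0 = 0 → 0
  G: 0 + 0.87×(0−0) = 0 + 0 = 0 → 0
  B: 255 + 0.87×(0−255) = 255 − 221.85 = 33.15 → 33
rgb(0, 0, 33) = #000021.

#000021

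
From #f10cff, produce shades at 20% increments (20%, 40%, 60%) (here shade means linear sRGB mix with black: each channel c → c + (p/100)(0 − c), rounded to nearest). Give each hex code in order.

#c10acc, #910799, #600566

#f10cff is rgb(241, 12, 255).
20%: (241 − 48.2 = 192.8→193, 12 − 2.4 = 9.6→10, 255 − 51 = 204→204) → #c10acc
40%: (241 − 96.4 = 144.6→145, 12 − 4.8 = 7.2→7, 255 − 102 = 153→153) → #910799
60%: (241 − 144.6 = 96.4→96, 12 − 7.2 = 4.8→5, 255 − 153 = 102→102) → #600566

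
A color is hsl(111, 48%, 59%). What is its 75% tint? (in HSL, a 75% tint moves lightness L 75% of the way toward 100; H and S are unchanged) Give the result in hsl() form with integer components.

hsl(111, 48%, 90%)

L moves 75% from 59 toward 100: 59 + 30.75 = 89.75 → 90.
H and S are unchanged.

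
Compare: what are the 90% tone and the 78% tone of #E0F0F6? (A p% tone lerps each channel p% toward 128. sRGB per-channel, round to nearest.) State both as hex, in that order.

#8A8B8C, #95999A

#E0F0F6 is rgb(224, 240, 246).
90% tone:
  R: 224 − 86.4 = 137.6 → 138
  G: 240 + 0.9×(128−240) = 240 − 100.8 = 139.2 → 139
  B: 246 + 0.9×(128−246) = 246 − 106.2 = 139.8 → 140
  → #8A8B8C
78% tone:
  R: 224 + 0.78×(128−224) = 224 − 74.88 = 149.12 → 149
  G: 240 + 0.78×(128−240) = 240 − 87.36 = 152.64 → 153
  B: 246 + 0.78×(128−246) = 246 − 92.04 = 153.96 → 154
  → #95999A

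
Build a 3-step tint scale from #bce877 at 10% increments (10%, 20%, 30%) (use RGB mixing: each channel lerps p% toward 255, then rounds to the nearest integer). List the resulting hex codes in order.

#bce877 is rgb(188, 232, 119).
10%: (188 + 6.7 = 194.7→195, 232 + 2.3 = 234.3→234, 119 + 13.6 = 132.6→133) → #c3ea85
20%: (188 + 13.4 = 201.4→201, 232 + 4.6 = 236.6→237, 119 + 27.2 = 146.2→146) → #c9ed92
30%: (188 + 20.1 = 208.1→208, 232 + 6.9 = 238.9→239, 119 + 40.8 = 159.8→160) → #d0efa0

#c3ea85, #c9ed92, #d0efa0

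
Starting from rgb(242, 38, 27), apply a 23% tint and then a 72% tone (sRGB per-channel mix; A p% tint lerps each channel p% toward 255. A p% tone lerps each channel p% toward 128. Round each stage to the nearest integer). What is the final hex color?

#A17572

Per channel, c → c + 0.23(255 − c):
  R: 242 + 0.23×(255−242) = 242 + 2.99 = 244.99 → 245
  G: 38 + 49.91 = 87.91 → 88
  B: 27 + 0.23×(255−27) = 27 + 52.44 = 79.44 → 79
After the tint: rgb(245, 88, 79) = #F5584F.
A 72% tone moves each channel 72% toward 128:
  R: 245 + 0.72×(128−245) = 245 − 84.24 = 160.76 → 161
  G: 88 + 0.72×(128−88) = 88 + 28.8 = 116.8 → 117
  B: 79 + 0.72×(128−79) = 79 + 35.28 = 114.28 → 114
rgb(161, 117, 114) = #A17572.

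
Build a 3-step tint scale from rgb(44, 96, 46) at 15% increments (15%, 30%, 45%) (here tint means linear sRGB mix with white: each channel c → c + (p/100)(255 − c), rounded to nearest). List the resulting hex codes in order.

15%: (44 + 31.65 = 75.65→76, 96 + 23.85 = 119.85→120, 46 + 31.35 = 77.35→77) → #4C784D
30%: (44 + 63.3 = 107.3→107, 96 + 47.7 = 143.7→144, 46 + 62.7 = 108.7→109) → #6B906D
45%: (44 + 94.95 = 138.95→139, 96 + 71.55 = 167.55→168, 46 + 94.05 = 140.05→140) → #8BA88C

#4C784D, #6B906D, #8BA88C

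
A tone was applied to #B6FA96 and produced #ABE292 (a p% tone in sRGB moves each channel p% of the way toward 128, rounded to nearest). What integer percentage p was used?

20%

#B6FA96 is rgb(182, 250, 150); #ABE292 is rgb(171, 226, 146).
On the G channel (widest range): 226 ≈ 250 + (p/100)(128 − 250), so p ≈ 100×(226 − 250)/(128 − 250) = -2400/-122 = 19.67.
p = 20 reproduces all three channels after rounding.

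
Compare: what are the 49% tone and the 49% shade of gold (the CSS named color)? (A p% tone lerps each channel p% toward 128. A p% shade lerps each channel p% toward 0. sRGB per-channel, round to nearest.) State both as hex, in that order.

CSS gold is rgb(255, 215, 0).
49% tone:
  R: 255 + 0.49×(128−255) = 255 − 62.23 = 192.77 → 193
  G: 215 + 0.49×(128−215) = 215 − 42.63 = 172.37 → 172
  B: 0 + 62.72 = 62.72 → 63
  → #C1AC3F
49% shade:
  R: 255 + 0.49×(0−255) = 255 − 124.95 = 130.05 → 130
  G: 215 − 105.35 = 109.65 → 110
  B: 0 + 0.49×(0−0) = 0 + 0 = 0 → 0
  → #826E00

#C1AC3F, #826E00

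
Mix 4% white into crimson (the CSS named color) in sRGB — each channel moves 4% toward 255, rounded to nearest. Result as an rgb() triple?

rgb(221, 29, 68)

CSS crimson is rgb(220, 20, 60).
Lerp each channel 4% toward 255:
  R: 220 + 1.4 = 221.4 → 221
  G: 20 + 0.04×(255−20) = 20 + 9.4 = 29.4 → 29
  B: 60 + 0.04×(255−60) = 60 + 7.8 = 67.8 → 68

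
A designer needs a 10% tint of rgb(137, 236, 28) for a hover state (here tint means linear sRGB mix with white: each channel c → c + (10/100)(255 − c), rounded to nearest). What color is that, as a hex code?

Per channel, c → c + 0.1(255 − c):
  R: 137 + 0.1×(255−137) = 137 + 11.8 = 148.8 → 149
  G: 236 + 1.9 = 237.9 → 238
  B: 28 + 22.7 = 50.7 → 51
rgb(149, 238, 51) = #95EE33.

#95EE33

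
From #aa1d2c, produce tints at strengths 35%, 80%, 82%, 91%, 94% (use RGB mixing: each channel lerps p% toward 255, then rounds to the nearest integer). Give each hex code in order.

#aa1d2c is rgb(170, 29, 44).
35%: (170 + 29.75 = 199.75→200, 29 + 79.1 = 108.1→108, 44 + 73.85 = 117.85→118) → #c86c76
80%: (170 + 68 = 238→238, 29 + 180.8 = 209.8→210, 44 + 168.8 = 212.8→213) → #eed2d5
82%: (170 + 69.7 = 239.7→240, 29 + 185.32 = 214.32→214, 44 + 173.02 = 217.02→217) → #f0d6d9
91%: (170 + 77.35 = 247.35→247, 29 + 205.66 = 234.66→235, 44 + 192.01 = 236.01→236) → #f7ebec
94%: (170 + 79.9 = 249.9→250, 29 + 212.44 = 241.44→241, 44 + 198.34 = 242.34→242) → #faf1f2

#c86c76, #eed2d5, #f0d6d9, #f7ebec, #faf1f2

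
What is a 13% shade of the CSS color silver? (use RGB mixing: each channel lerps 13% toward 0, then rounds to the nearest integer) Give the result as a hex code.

CSS silver is rgb(192, 192, 192).
A 13% shade moves each channel 13% toward 0:
  R: 192 + 0.13×(0−192) = 192 − 24.96 = 167.04 → 167
  G: 192 − 24.96 = 167.04 → 167
  B: 192 + 0.13×(0−192) = 192 − 24.96 = 167.04 → 167
rgb(167, 167, 167) = #a7a7a7.

#a7a7a7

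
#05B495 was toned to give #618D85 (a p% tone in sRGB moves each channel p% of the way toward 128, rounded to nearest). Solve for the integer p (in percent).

75%

#05B495 is rgb(5, 180, 149); #618D85 is rgb(97, 141, 133).
On the R channel (widest range): 97 ≈ 5 + (p/100)(128 − 5), so p ≈ 100×(97 − 5)/(128 − 5) = 9200/123 = 74.80.
p = 75 reproduces all three channels after rounding.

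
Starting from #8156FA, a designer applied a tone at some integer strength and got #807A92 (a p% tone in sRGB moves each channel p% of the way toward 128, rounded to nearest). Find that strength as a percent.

#8156FA is rgb(129, 86, 250); #807A92 is rgb(128, 122, 146).
On the B channel (widest range): 146 ≈ 250 + (p/100)(128 − 250), so p ≈ 100×(146 − 250)/(128 − 250) = -10400/-122 = 85.25.
p = 85 reproduces all three channels after rounding.

85%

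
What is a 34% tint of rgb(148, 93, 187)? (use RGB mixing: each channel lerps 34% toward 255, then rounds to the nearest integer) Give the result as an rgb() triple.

Lerp each channel 34% toward 255:
  R: 148 + 0.34×(255−148) = 148 + 36.38 = 184.38 → 184
  G: 93 + 0.34×(255−93) = 93 + 55.08 = 148.08 → 148
  B: 187 + 0.34×(255−187) = 187 + 23.12 = 210.12 → 210

rgb(184, 148, 210)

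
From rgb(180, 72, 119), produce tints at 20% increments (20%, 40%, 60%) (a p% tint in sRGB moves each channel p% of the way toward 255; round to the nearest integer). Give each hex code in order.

#c36d92, #d291ad, #e1b6c9

20%: (180 + 15 = 195→195, 72 + 36.6 = 108.6→109, 119 + 27.2 = 146.2→146) → #c36d92
40%: (180 + 30 = 210→210, 72 + 73.2 = 145.2→145, 119 + 54.4 = 173.4→173) → #d291ad
60%: (180 + 45 = 225→225, 72 + 109.8 = 181.8→182, 119 + 81.6 = 200.6→201) → #e1b6c9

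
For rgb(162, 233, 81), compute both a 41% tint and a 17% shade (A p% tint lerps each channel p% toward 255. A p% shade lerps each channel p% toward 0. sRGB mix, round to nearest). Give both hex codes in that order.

41% tint:
  R: 162 + 38.13 = 200.13 → 200
  G: 233 + 0.41×(255−233) = 233 + 9.02 = 242.02 → 242
  B: 81 + 71.34 = 152.34 → 152
  → #C8F298
17% shade:
  R: 162 − 27.54 = 134.46 → 134
  G: 233 + 0.17×(0−233) = 233 − 39.61 = 193.39 → 193
  B: 81 + 0.17×(0−81) = 81 − 13.77 = 67.23 → 67
  → #86C143

#C8F298, #86C143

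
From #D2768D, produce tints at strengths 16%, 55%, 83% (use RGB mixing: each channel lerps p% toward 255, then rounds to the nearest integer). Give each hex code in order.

#D2768D is rgb(210, 118, 141).
16%: (210 + 7.2 = 217.2→217, 118 + 21.92 = 139.92→140, 141 + 18.24 = 159.24→159) → #D98C9F
55%: (210 + 24.75 = 234.75→235, 118 + 75.35 = 193.35→193, 141 + 62.7 = 203.7→204) → #EBC1CC
83%: (210 + 37.35 = 247.35→247, 118 + 113.71 = 231.71→232, 141 + 94.62 = 235.62→236) → #F7E8EC

#D98C9F, #EBC1CC, #F7E8EC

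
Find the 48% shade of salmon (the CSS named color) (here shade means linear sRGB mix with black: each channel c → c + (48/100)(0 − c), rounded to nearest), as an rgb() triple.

rgb(130, 67, 59)

CSS salmon is rgb(250, 128, 114).
Per channel, c → c + 0.48(0 − c):
  R: 250 − 120 = 130 → 130
  G: 128 − 61.44 = 66.56 → 67
  B: 114 + 0.48×(0−114) = 114 − 54.72 = 59.28 → 59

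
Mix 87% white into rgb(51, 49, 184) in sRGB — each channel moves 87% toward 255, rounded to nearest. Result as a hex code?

#E4E4F6

Lerp each channel 87% toward 255:
  R: 51 + 0.87×(255−51) = 51 + 177.48 = 228.48 → 228
  G: 49 + 179.22 = 228.22 → 228
  B: 184 + 0.87×(255−184) = 184 + 61.77 = 245.77 → 246
rgb(228, 228, 246) = #E4E4F6.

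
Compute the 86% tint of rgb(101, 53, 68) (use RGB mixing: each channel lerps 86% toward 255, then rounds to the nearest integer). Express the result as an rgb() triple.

Lerp each channel 86% toward 255:
  R: 101 + 0.86×(255−101) = 101 + 132.44 = 233.44 → 233
  G: 53 + 0.86×(255−53) = 53 + 173.72 = 226.72 → 227
  B: 68 + 160.82 = 228.82 → 229

rgb(233, 227, 229)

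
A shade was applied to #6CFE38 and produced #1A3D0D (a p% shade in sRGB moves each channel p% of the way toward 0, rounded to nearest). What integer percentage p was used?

76%

#6CFE38 is rgb(108, 254, 56); #1A3D0D is rgb(26, 61, 13).
On the G channel (widest range): 61 ≈ 254 + (p/100)(0 − 254), so p ≈ 100×(61 − 254)/(0 − 254) = -19300/-254 = 75.98.
p = 76 reproduces all three channels after rounding.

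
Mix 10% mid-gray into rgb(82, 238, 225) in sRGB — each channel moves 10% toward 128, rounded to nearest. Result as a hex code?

A 10% tone moves each channel 10% toward 128:
  R: 82 + 4.6 = 86.6 → 87
  G: 238 − 11 = 227 → 227
  B: 225 + 0.1×(128−225) = 225 − 9.7 = 215.3 → 215
rgb(87, 227, 215) = #57E3D7.

#57E3D7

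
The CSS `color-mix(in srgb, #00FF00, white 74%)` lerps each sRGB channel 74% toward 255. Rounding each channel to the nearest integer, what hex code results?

#BDFFBD

#00FF00 is rgb(0, 255, 0).
A 74% tint moves each channel 74% toward 255:
  R: 0 + 0.74×(255−0) = 0 + 188.7 = 188.7 → 189
  G: 255 + 0 = 255 → 255
  B: 0 + 188.7 = 188.7 → 189
rgb(189, 255, 189) = #BDFFBD.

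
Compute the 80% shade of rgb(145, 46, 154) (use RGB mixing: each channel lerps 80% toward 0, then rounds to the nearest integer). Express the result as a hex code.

Lerp each channel 80% toward 0:
  R: 145 + 0.8×(0−145) = 145 − 116 = 29 → 29
  G: 46 + 0.8×(0−46) = 46 − 36.8 = 9.2 → 9
  B: 154 − 123.2 = 30.8 → 31
rgb(29, 9, 31) = #1D091F.

#1D091F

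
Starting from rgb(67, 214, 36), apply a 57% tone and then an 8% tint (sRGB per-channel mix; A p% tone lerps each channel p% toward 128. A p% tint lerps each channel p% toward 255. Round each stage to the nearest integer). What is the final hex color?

Per channel, c → c + 0.57(128 − c):
  R: 67 + 34.77 = 101.77 → 102
  G: 214 + 0.57×(128−214) = 214 − 49.02 = 164.98 → 165
  B: 36 + 0.57×(128−36) = 36 + 52.44 = 88.44 → 88
After the tone: rgb(102, 165, 88) = #66A558.
Lerp each channel 8% toward 255:
  R: 102 + 0.08×(255−102) = 102 + 12.24 = 114.24 → 114
  G: 165 + 7.2 = 172.2 → 172
  B: 88 + 0.08×(255−88) = 88 + 13.36 = 101.36 → 101
rgb(114, 172, 101) = #72AC65.

#72AC65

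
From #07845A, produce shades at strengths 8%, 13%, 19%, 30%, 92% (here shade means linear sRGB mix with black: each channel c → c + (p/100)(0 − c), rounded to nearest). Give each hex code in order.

#07845A is rgb(7, 132, 90).
8%: (7 − 0.56 = 6.44→6, 132 − 10.56 = 121.44→121, 90 − 7.2 = 82.8→83) → #067953
13%: (7 − 0.91 = 6.09→6, 132 − 17.16 = 114.84→115, 90 − 11.7 = 78.3→78) → #06734E
19%: (7 − 1.33 = 5.67→6, 132 − 25.08 = 106.92→107, 90 − 17.1 = 72.9→73) → #066B49
30%: (7 − 2.1 = 4.9→5, 132 − 39.6 = 92.4→92, 90 − 27 = 63→63) → #055C3F
92%: (7 − 6.44 = 0.56→1, 132 − 121.44 = 10.56→11, 90 − 82.8 = 7.2→7) → #010B07

#067953, #06734E, #066B49, #055C3F, #010B07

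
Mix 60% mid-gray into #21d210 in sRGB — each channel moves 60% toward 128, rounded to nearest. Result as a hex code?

#5aa153

#21d210 is rgb(33, 210, 16).
A 60% tone moves each channel 60% toward 128:
  R: 33 + 57 = 90 → 90
  G: 210 + 0.6×(128−210) = 210 − 49.2 = 160.8 → 161
  B: 16 + 67.2 = 83.2 → 83
rgb(90, 161, 83) = #5aa153.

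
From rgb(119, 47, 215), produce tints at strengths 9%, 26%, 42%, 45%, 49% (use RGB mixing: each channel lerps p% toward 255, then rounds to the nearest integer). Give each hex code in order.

#8342DB, #9A65E1, #B086E8, #B48DE9, #BA95EB

9%: (119 + 12.24 = 131.24→131, 47 + 18.72 = 65.72→66, 215 + 3.6 = 218.6→219) → #8342DB
26%: (119 + 35.36 = 154.36→154, 47 + 54.08 = 101.08→101, 215 + 10.4 = 225.4→225) → #9A65E1
42%: (119 + 57.12 = 176.12→176, 47 + 87.36 = 134.36→134, 215 + 16.8 = 231.8→232) → #B086E8
45%: (119 + 61.2 = 180.2→180, 47 + 93.6 = 140.6→141, 215 + 18 = 233→233) → #B48DE9
49%: (119 + 66.64 = 185.64→186, 47 + 101.92 = 148.92→149, 215 + 19.6 = 234.6→235) → #BA95EB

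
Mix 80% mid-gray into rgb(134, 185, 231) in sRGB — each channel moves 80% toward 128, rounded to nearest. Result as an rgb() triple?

Lerp each channel 80% toward 128:
  R: 134 + 0.8×(128−134) = 134 − 4.8 = 129.2 → 129
  G: 185 − 45.6 = 139.4 → 139
  B: 231 − 82.4 = 148.6 → 149

rgb(129, 139, 149)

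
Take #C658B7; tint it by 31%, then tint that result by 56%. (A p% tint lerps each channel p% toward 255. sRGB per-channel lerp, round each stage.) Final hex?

#EECCE9

#C658B7 is rgb(198, 88, 183).
A 31% tint moves each channel 31% toward 255:
  R: 198 + 0.31×(255−198) = 198 + 17.67 = 215.67 → 216
  G: 88 + 0.31×(255−88) = 88 + 51.77 = 139.77 → 140
  B: 183 + 22.32 = 205.32 → 205
After the tint: rgb(216, 140, 205) = #D88CCD.
Per channel, c → c + 0.56(255 − c):
  R: 216 + 0.56×(255−216) = 216 + 21.84 = 237.84 → 238
  G: 140 + 0.56×(255−140) = 140 + 64.4 = 204.4 → 204
  B: 205 + 28 = 233 → 233
rgb(238, 204, 233) = #EECCE9.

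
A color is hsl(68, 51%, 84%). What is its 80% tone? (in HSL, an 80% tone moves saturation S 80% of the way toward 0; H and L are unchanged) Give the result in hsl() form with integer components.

hsl(68, 10%, 84%)

S moves 80% from 51 toward 0: 51 − 40.8 = 10.2 → 10.
H and L are unchanged.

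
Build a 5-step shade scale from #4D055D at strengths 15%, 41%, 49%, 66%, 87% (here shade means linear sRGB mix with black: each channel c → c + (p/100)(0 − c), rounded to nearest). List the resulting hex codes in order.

#41044F, #2D0337, #27032F, #1A0220, #0A010C

#4D055D is rgb(77, 5, 93).
15%: (77 − 11.55 = 65.45→65, 5 − 0.75 = 4.25→4, 93 − 13.95 = 79.05→79) → #41044F
41%: (77 − 31.57 = 45.43→45, 5 − 2.05 = 2.95→3, 93 − 38.13 = 54.87→55) → #2D0337
49%: (77 − 37.73 = 39.27→39, 5 − 2.45 = 2.55→3, 93 − 45.57 = 47.43→47) → #27032F
66%: (77 − 50.82 = 26.18→26, 5 − 3.3 = 1.7→2, 93 − 61.38 = 31.62→32) → #1A0220
87%: (77 − 66.99 = 10.01→10, 5 − 4.35 = 0.65→1, 93 − 80.91 = 12.09→12) → #0A010C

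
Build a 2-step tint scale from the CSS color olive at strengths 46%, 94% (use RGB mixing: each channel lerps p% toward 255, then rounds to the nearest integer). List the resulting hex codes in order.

#BABA75, #F7F7F0

CSS olive is rgb(128, 128, 0).
46%: (128 + 58.42 = 186.42→186, 128 + 58.42 = 186.42→186, 0 + 117.3 = 117.3→117) → #BABA75
94%: (128 + 119.38 = 247.38→247, 128 + 119.38 = 247.38→247, 0 + 239.7 = 239.7→240) → #F7F7F0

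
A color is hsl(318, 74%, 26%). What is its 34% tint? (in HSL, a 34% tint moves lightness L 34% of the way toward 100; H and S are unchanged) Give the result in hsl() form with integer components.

hsl(318, 74%, 51%)

L moves 34% from 26 toward 100: 26 + 25.16 = 51.16 → 51.
H and S are unchanged.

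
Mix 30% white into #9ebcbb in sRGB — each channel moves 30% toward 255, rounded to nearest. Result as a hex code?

#9ebcbb is rgb(158, 188, 187).
Lerp each channel 30% toward 255:
  R: 158 + 29.1 = 187.1 → 187
  G: 188 + 20.1 = 208.1 → 208
  B: 187 + 0.3×(255−187) = 187 + 20.4 = 207.4 → 207
rgb(187, 208, 207) = #bbd0cf.

#bbd0cf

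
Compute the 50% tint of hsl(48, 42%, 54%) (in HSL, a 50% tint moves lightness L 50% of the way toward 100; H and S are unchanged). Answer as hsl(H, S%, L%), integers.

L moves 50% from 54 toward 100: 54 + 23 = 77 → 77.
H and S are unchanged.

hsl(48, 42%, 77%)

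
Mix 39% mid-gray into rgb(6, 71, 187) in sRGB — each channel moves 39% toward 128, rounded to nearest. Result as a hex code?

#365da4

Lerp each channel 39% toward 128:
  R: 6 + 0.39×(128−6) = 6 + 47.58 = 53.58 → 54
  G: 71 + 0.39×(128−71) = 71 + 22.23 = 93.23 → 93
  B: 187 + 0.39×(128−187) = 187 − 23.01 = 163.99 → 164
rgb(54, 93, 164) = #365da4.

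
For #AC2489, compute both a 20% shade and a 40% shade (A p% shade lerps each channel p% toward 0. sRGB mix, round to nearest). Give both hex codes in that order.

#AC2489 is rgb(172, 36, 137).
20% shade:
  R: 172 + 0.2×(0−172) = 172 − 34.4 = 137.6 → 138
  G: 36 − 7.2 = 28.8 → 29
  B: 137 + 0.2×(0−137) = 137 − 27.4 = 109.6 → 110
  → #8A1D6E
40% shade:
  R: 172 + 0.4×(0−172) = 172 − 68.8 = 103.2 → 103
  G: 36 + 0.4×(0−36) = 36 − 14.4 = 21.6 → 22
  B: 137 + 0.4×(0−137) = 137 − 54.8 = 82.2 → 82
  → #671652

#8A1D6E, #671652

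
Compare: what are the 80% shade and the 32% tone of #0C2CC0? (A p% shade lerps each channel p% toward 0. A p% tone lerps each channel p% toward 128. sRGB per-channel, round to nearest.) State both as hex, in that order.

#0C2CC0 is rgb(12, 44, 192).
80% shade:
  R: 12 + 0.8×(0−12) = 12 − 9.6 = 2.4 → 2
  G: 44 − 35.2 = 8.8 → 9
  B: 192 + 0.8×(0−192) = 192 − 153.6 = 38.4 → 38
  → #020926
32% tone:
  R: 12 + 37.12 = 49.12 → 49
  G: 44 + 0.32×(128−44) = 44 + 26.88 = 70.88 → 71
  B: 192 + 0.32×(128−192) = 192 − 20.48 = 171.52 → 172
  → #3147AC

#020926, #3147AC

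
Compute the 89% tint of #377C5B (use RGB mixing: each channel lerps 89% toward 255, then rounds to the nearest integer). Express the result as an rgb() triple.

rgb(233, 241, 237)

#377C5B is rgb(55, 124, 91).
An 89% tint moves each channel 89% toward 255:
  R: 55 + 0.89×(255−55) = 55 + 178 = 233 → 233
  G: 124 + 116.59 = 240.59 → 241
  B: 91 + 145.96 = 236.96 → 237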